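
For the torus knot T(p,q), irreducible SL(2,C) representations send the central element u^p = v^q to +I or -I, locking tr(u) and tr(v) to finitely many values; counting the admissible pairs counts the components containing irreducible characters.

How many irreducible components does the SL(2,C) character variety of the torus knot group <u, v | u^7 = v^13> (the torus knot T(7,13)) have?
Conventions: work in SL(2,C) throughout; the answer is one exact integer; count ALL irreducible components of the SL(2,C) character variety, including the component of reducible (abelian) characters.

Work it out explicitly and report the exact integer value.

37

For T(7,13): irreducibility forces the central element u^7 = v^13 to one of +I, -I.
So on each irreducible component the traces are pinned: tr(u) = 2*cos(pi*alpha/7) with 1 <= alpha <= 6, tr(v) = 2*cos(pi*beta/13) with 1 <= beta <= 12.
Consistency of u^7 = (-1)^alpha I with v^13 = (-1)^beta I forces alpha = beta (mod 2).
count pairs: odd alpha (3 choices) x odd beta (6), plus even alpha (3) x even beta (6): 3*6 + 3*6 = 36.
Total: 36 irreducible-character components + 1 reducible (abelian) component = 37.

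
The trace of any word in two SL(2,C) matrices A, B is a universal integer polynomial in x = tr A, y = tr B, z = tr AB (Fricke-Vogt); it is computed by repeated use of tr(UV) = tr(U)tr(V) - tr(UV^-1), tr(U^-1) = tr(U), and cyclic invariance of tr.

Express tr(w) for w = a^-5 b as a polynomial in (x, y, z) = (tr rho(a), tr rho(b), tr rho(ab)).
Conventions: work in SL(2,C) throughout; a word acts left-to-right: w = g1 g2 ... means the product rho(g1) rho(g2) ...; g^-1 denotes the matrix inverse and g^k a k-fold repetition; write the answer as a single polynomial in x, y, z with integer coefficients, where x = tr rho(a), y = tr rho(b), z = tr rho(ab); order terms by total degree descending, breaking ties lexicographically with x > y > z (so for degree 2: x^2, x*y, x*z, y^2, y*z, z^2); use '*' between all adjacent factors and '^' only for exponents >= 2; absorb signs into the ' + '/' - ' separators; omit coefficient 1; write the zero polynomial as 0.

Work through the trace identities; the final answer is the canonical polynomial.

and tr(b a^-1) = tr(b) * tr(a) - tr(b a) = x*y - z
tr(b a^-2) = tr(b a^-1) * tr(a) - tr(b) = x^2*y - x*z - y
and tr(a^-2 b a^-1) = tr(b a^-2) * tr(a) - tr(b a^-1) = x^3*y - x^2*z - 2*x*y + z
next, tr(a^-3 b a^-1) = tr(a^-2 b a^-1) * tr(a) - tr(a^-2 b) = x^4*y - x^3*z - 3*x^2*y + 2*x*z + y
next, tr(a^-5 b) = tr(a^-3 b a^-1) * tr(a) - tr(a^-3 b) = x^5*y - x^4*z - 4*x^3*y + 3*x^2*z + 3*x*y - z

x^5*y - x^4*z - 4*x^3*y + 3*x^2*z + 3*x*y - z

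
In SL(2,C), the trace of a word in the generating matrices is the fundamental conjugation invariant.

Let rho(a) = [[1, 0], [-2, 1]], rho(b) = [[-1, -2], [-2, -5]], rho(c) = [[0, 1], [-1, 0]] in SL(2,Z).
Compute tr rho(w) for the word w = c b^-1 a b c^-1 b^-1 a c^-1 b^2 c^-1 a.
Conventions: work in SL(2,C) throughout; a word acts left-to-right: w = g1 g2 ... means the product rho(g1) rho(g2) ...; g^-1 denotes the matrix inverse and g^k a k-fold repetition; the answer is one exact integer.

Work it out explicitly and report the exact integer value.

-822

rho(c) = [[0, 1], [-1, 0]]
... * rho(b^-1) = [[-5, 2], [2, -1]]  ->  [[2, -1], [5, -2]]
... * rho(a) = [[1, 0], [-2, 1]]  ->  [[4, -1], [9, -2]]
... * rho(b) = [[-1, -2], [-2, -5]]  ->  [[-2, -3], [-5, -8]]
... * rho(c^-1) = [[0, -1], [1, 0]]  ->  [[-3, 2], [-8, 5]]
... * rho(b^-1) = [[-5, 2], [2, -1]]  ->  [[19, -8], [50, -21]]
... * rho(a) = [[1, 0], [-2, 1]]  ->  [[35, -8], [92, -21]]
... * rho(c^-1) = [[0, -1], [1, 0]]  ->  [[-8, -35], [-21, -92]]
... * rho(b) = [[-1, -2], [-2, -5]]  ->  [[78, 191], [205, 502]]
... * rho(b) = [[-1, -2], [-2, -5]]  ->  [[-460, -1111], [-1209, -2920]]
... * rho(c^-1) = [[0, -1], [1, 0]]  ->  [[-1111, 460], [-2920, 1209]]
... * rho(a) = [[1, 0], [-2, 1]]  ->  [[-2031, 460], [-5338, 1209]]
tr = -2031 + 1209 = -822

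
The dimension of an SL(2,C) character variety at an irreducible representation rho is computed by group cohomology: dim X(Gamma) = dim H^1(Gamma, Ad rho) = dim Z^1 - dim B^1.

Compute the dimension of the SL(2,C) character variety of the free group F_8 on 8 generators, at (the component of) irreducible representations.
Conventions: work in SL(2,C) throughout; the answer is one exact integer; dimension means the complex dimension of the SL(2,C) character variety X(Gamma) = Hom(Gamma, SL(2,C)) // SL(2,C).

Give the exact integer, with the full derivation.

21

Gamma = F_8 has 8 generators and no relators.
Z^1(Gamma, Ad rho) = (sl_2)^8: a cocycle is a free choice of one sl_2 vector per generator, so dim Z^1 = 3*8 = 24.
dim B^1 = 3: the coboundary map is injective because an irreducible image has centralizer 0 in sl_2.
dim X = dim H^1 = dim Z^1 - dim B^1 = 24 - 3 = 21.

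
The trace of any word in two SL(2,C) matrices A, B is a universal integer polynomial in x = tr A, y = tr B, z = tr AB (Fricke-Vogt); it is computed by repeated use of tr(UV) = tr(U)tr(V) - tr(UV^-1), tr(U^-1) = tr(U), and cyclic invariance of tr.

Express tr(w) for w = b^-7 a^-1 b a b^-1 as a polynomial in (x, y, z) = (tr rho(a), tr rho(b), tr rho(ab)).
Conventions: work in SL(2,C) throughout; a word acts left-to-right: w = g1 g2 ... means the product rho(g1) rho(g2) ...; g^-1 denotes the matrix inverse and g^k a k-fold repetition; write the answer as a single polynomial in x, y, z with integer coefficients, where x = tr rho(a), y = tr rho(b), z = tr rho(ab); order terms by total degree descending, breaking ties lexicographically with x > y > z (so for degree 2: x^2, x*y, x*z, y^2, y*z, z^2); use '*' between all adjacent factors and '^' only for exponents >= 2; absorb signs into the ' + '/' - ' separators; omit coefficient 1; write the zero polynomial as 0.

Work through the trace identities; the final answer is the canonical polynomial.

-x*y^8*z + x^2*y^7 + y^9 + y^7*z^2 + 6*x*y^6*z - 6*x^2*y^5 - 9*y^7 - 6*y^5*z^2 - 10*x*y^4*z + 10*x^2*y^3 + 27*y^5 + 10*y^3*z^2 + 4*x*y^2*z - 4*x^2*y - 30*y^3 - 4*y*z^2 + 9*y

trace(a b^-1) = trace(a) trace(b) - trace(a b) = x*y - z
trace(a b^-2) = trace(a b^-1) trace(b) - trace(a) = x*y^2 - y*z - x
trace(a b^-3) = trace(a b^-2) trace(b) - trace(a b^-1) = x*y^3 - y^2*z - 2*x*y + z
trace(a b a) = trace(a) trace(b a) - trace(b) = x*z - y
trace(a b a b) = trace(a b) trace(a b) - trace(1) = z^2 - 2
trace(a b a b^-1) = trace(a b a) trace(b) - trace(a b a b) = x*y*z - y^2 - z^2 + 2
trace(a b a b^-2) = trace(a b a b^-1) trace(b) - trace(a b a) = x*y^2*z - y^3 - y*z^2 - x*z + 3*y
trace(b^-1 a b a b^-2) = trace(a b a b^-2) trace(b) - trace(a b a b^-1) = x*y^3*z - y^4 - y^2*z^2 - 2*x*y*z + 4*y^2 + z^2 - 2
trace(b a b^-4 a) = trace(b^-1 a b a b^-2) trace(b) - trace(b^-1 a b a b^-1) = x*y^4*z - y^5 - y^3*z^2 - 3*x*y^2*z + 5*y^3 + 2*y*z^2 + x*z - 5*y
trace(a^-1 b a b^-4) = trace(b a b^-4) trace(a) - trace(b a b^-4 a) = -x*y^4*z + x^2*y^3 + y^5 + y^3*z^2 + 2*x*y^2*z - 2*x^2*y - 5*y^3 - 2*y*z^2 + 5*y
trace(b a b) = trace(b) trace(a b) - trace(a) = y*z - x
trace(a^-1 b a b) = trace(b a b) trace(a) - trace(b a b a) = x*y*z - x^2 - z^2 + 2
trace(b^-1 a^-1 b a) = trace(a^-1 b a) trace(b) - trace(a^-1 b a b) = -x*y*z + x^2 + y^2 + z^2 - 2
trace(b^-2 a^-1 b a) = trace(b^-1 a^-1 b a) trace(b) - trace(b^-1 a^-1 b a b) = -x*y^2*z + x^2*y + y^3 + y*z^2 - 3*y
trace(a^-1 b a b^-3) = trace(b^-2 a^-1 b a) trace(b) - trace(b^-2 a^-1 b a b) = -x*y^3*z + x^2*y^2 + y^4 + y^2*z^2 + x*y*z - x^2 - 4*y^2 - z^2 + 2
trace(b^-5 a^-1 b a) = trace(a^-1 b a b^-4) trace(b) - trace(a^-1 b a b^-3) = -x*y^5*z + x^2*y^4 + y^6 + y^4*z^2 + 3*x*y^3*z - 3*x^2*y^2 - 6*y^4 - 3*y^2*z^2 - x*y*z + x^2 + 9*y^2 + z^2 - 2
trace(b^-1 a^-1 b a b^-5) = trace(b^-5 a^-1 b a) trace(b) - trace(b^-5 a^-1 b a b) = -x*y^6*z + x^2*y^5 + y^7 + y^5*z^2 + 4*x*y^4*z - 4*x^2*y^3 - 7*y^5 - 4*y^3*z^2 - 3*x*y^2*z + 3*x^2*y + 14*y^3 + 3*y*z^2 - 7*y
trace(b^-6 a^-1 b a b^-1) = trace(b^-1 a^-1 b a b^-5) trace(b) - trace(b^-1 a^-1 b a b^-4) = -x*y^7*z + x^2*y^6 + y^8 + y^6*z^2 + 5*x*y^5*z - 5*x^2*y^4 - 8*y^6 - 5*y^4*z^2 - 6*x*y^3*z + 6*x^2*y^2 + 20*y^4 + 6*y^2*z^2 + x*y*z - x^2 - 16*y^2 - z^2 + 2
trace(b^-7 a^-1 b a b^-1) = trace(b^-6 a^-1 b a b^-1) trace(b) - trace(b^-6 a^-1 b a) = -x*y^8*z + x^2*y^7 + y^9 + y^7*z^2 + 6*x*y^6*z - 6*x^2*y^5 - 9*y^7 - 6*y^5*z^2 - 10*x*y^4*z + 10*x^2*y^3 + 27*y^5 + 10*y^3*z^2 + 4*x*y^2*z - 4*x^2*y - 30*y^3 - 4*y*z^2 + 9*y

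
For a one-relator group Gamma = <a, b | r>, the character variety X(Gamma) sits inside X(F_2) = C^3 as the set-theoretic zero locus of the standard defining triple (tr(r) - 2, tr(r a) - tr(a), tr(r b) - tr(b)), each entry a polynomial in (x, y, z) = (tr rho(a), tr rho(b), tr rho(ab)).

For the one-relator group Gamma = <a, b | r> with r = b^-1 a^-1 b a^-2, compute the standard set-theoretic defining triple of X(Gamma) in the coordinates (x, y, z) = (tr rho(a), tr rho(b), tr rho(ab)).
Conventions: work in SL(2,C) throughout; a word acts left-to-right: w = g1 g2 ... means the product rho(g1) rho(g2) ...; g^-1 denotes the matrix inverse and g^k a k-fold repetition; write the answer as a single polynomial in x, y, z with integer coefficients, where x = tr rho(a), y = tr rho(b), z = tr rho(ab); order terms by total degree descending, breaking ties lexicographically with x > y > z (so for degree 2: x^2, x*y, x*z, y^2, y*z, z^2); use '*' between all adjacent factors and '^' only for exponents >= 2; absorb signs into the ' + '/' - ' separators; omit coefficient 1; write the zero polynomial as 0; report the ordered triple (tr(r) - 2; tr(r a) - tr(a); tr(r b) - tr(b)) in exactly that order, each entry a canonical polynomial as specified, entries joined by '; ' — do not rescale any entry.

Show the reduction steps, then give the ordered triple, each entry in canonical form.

x^2*y*z - x*y^2 - x*z^2 + x - 2; x*y*z - y^2 - z^2 - x + 2; x^3*y - x^2*z - 2*x*y - y + z

tr(a^-1) = tr(a) = x
tr(b a b) = tr(b) tr(a b) - tr(a) = y*z - x
tr(b a b a) = tr(b a) tr(b a) - tr(1) = z^2 - 2
tr(a^-1 b a b) = tr(b a b) tr(a) - tr(b a b a) = x*y*z - x^2 - z^2 + 2
tr(b^-1 a^-1 b a) = tr(a^-1 b a) tr(b) - tr(a^-1 b a b) = -x*y*z + x^2 + y^2 + z^2 - 2
tr(b^-1 a^-1 b a^-1) = tr(b^-1 a^-1 b) tr(a) - tr(b^-1 a^-1 b a) = x*y*z - y^2 - z^2 + 2
tr(b^-1 a^-1 b a^-2) = tr(b^-1 a^-1 b a^-1) tr(a) - tr(b^-1 a^-1 b) = x^2*y*z - x*y^2 - x*z^2 + x
tr(a^-1 b) = tr(b) tr(a) - tr(b a)  (eliminate a^-1) = x*y - z
tr(a^-2 b) = tr(a^-1 b) tr(a) - tr(a^-1 b a)  (eliminate a^-1) = x^2*y - x*z - y
tr(a^-1 b a^-2) = tr(a^-2 b) tr(a) - tr(a^-2 b a)  (eliminate a^-1) = x^3*y - x^2*z - 2*x*y + z
assemble the triple (tr(r) - 2; tr(r a) - x; tr(r b) - y)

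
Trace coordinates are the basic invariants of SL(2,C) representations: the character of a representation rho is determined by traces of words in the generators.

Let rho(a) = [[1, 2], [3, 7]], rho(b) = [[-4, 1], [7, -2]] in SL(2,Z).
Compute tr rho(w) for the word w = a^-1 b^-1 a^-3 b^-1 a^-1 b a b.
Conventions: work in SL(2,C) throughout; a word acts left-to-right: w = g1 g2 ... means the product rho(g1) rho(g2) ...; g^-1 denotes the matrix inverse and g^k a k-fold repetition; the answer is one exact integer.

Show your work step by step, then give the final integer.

rho(a^-1) = [[7, -2], [-3, 1]]
... * rho(b^-1) = [[-2, -1], [-7, -4]]  ->  [[0, 1], [-1, -1]]
... * rho(a^-1) = [[7, -2], [-3, 1]]  ->  [[-3, 1], [-4, 1]]
... * rho(a^-1) = [[7, -2], [-3, 1]]  ->  [[-24, 7], [-31, 9]]
... * rho(a^-1) = [[7, -2], [-3, 1]]  ->  [[-189, 55], [-244, 71]]
... * rho(b^-1) = [[-2, -1], [-7, -4]]  ->  [[-7, -31], [-9, -40]]
... * rho(a^-1) = [[7, -2], [-3, 1]]  ->  [[44, -17], [57, -22]]
... * rho(b) = [[-4, 1], [7, -2]]  ->  [[-295, 78], [-382, 101]]
... * rho(a) = [[1, 2], [3, 7]]  ->  [[-61, -44], [-79, -57]]
... * rho(b) = [[-4, 1], [7, -2]]  ->  [[-64, 27], [-83, 35]]
tr = -64 + 35 = -29

-29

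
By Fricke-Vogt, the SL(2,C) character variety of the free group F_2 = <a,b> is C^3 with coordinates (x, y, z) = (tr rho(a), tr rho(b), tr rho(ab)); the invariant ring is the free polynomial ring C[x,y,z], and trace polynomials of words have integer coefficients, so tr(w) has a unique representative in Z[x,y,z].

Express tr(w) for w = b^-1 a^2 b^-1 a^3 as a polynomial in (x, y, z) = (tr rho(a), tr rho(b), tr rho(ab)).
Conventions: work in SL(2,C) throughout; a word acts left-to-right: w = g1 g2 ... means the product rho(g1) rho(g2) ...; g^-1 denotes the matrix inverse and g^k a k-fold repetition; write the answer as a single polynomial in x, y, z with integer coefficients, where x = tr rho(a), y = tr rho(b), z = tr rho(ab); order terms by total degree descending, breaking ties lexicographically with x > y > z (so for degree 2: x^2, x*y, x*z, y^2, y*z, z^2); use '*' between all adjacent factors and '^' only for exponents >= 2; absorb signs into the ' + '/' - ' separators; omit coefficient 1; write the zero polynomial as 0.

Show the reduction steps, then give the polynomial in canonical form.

x^5*y^2 - 2*x^4*y*z - 3*x^3*y^2 + x^3*z^2 + 4*x^2*y*z + 2*x*y^2 - x*z^2 - y*z - x

trace(a^2) = trace(a) * trace(a) - trace(1) = x^2 - 2
reduce: trace(a^3) = trace(a) * trace(a^2) - trace(a) = x^3 - 3*x
trace(a^4) = trace(a) * trace(a^3) - trace(a^2) = x^4 - 4*x^2 + 2
trace(a^5) = trace(a) * trace(a^4) - trace(a^3) = x^5 - 5*x^3 + 5*x
reduce: trace(b a^2) = trace(a) * trace(b a) - trace(b) = x*z - y
reduce: trace(a b a^2) = trace(a) * trace(b a^2) - trace(b a) = x^2*z - x*y - z
so trace(b a^4) = trace(a) * trace(a b a^2) - trace(a b a) = x^3*z - x^2*y - 2*x*z + y
trace(a^5 b) = trace(a) * trace(b a^4) - trace(b a^3) = x^4*z - x^3*y - 3*x^2*z + 2*x*y + z
trace(a^2 b^-1 a^3) = trace(a^5) * trace(b) - trace(a^5 b) = x^5*y - x^4*z - 4*x^3*y + 3*x^2*z + 3*x*y - z
trace(b a b a) = trace(a b) * trace(a b) - trace(1)   [split at repeated a] = z^2 - 2
trace(b a b) = trace(b) * trace(a b) - trace(a) = y*z - x
reduce: trace(b a^2 b a) = trace(a) * trace(b a b a) - trace(b a b) = x*z^2 - y*z - x
trace(b a^2 b) = trace(b) * trace(a^2 b) - trace(a^2) = x*y*z - x^2 - y^2 + 2
trace(b a^2 b a^2) = trace(a) * trace(b a^2 b a) - trace(b a^2 b) = x^2*z^2 - 2*x*y*z + y^2 - 2
reduce: trace(a^3 b a^2 b) = trace(a) * trace(b a^2 b a^2) - trace(b a^2 b a) = x^3*z^2 - 2*x^2*y*z + x*y^2 - x*z^2 + y*z - x
trace(a^2 b^-1 a^3 b) = trace(a^3 b a^2) * trace(b) - trace(a^3 b a^2 b) = x^4*y*z - x^3*y^2 - x^3*z^2 - x^2*y*z + x*y^2 + x*z^2 + x
so trace(b^-1 a^2 b^-1 a^3) = trace(a^2 b^-1 a^3) * trace(b) - trace(a^2 b^-1 a^3 b) = x^5*y^2 - 2*x^4*y*z - 3*x^3*y^2 + x^3*z^2 + 4*x^2*y*z + 2*x*y^2 - x*z^2 - y*z - x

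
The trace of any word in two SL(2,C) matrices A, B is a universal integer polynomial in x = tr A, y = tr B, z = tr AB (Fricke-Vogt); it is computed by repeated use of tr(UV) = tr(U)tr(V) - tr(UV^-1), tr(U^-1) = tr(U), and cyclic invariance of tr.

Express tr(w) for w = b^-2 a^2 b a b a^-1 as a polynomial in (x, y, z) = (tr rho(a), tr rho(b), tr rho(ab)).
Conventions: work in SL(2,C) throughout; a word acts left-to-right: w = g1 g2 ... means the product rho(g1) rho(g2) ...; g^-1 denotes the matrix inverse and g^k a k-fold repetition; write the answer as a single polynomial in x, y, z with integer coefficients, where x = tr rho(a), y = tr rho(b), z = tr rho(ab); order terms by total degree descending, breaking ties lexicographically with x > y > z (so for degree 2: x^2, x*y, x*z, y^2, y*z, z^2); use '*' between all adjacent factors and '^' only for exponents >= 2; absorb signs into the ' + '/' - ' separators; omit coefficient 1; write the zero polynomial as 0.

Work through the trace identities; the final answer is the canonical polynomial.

trace(a b a) = trace(a)*trace(b a) - trace(b) = x*z - y
trace(a^2 b a) = trace(a)*trace(a b a) - trace(a b) = x^2*z - x*y - z
use: trace(b a b a) = trace(b a)*trace(b a) - trace(1) = z^2 - 2
apply: trace(b a b) = trace(b)*trace(a b) - trace(a) = y*z - x
trace(a^2 b a b) = trace(a)*trace(b a b a) - trace(b a b) = x*z^2 - y*z - x
use: trace(b^-1 a^2 b a) = trace(a^2 b a)*trace(b) - trace(a^2 b a b) = x^2*y*z - x*y^2 - x*z^2 + x
use: trace(a^2 b a b a) = trace(a)*trace(a b a b a) - trace(a b a b) = x^2*z^2 - x*y*z - x^2 - z^2 + 2
apply: trace(b a b a b a) = trace(a b a b)*trace(a b) - trace(b a) = z^3 - 3*z
use: trace(b a b a b) = trace(b)*trace(a b a b) - trace(a b a) = y*z^2 - x*z - y
apply: trace(a^2 b a b a b) = trace(a)*trace(b a b a b a) - trace(b a b a b) = x*z^3 - y*z^2 - 2*x*z + y
use: trace(a^2 b a b a b^-1) = trace(a^2 b a b a)*trace(b) - trace(a^2 b a b a b) = x^2*y*z^2 - x*y^2*z - x*z^3 - x^2*y + 2*x*z + y
trace(b^-2 a^2 b a b a) = trace(a^2 b a b a b^-1)*trace(b) - trace(a^2 b a b a) = x^2*y^2*z^2 - x*y^3*z - x*y*z^3 - x^2*y^2 - x^2*z^2 + 3*x*y*z + x^2 + y^2 + z^2 - 2
apply: trace(b^-2 a^2 b a b a^-1) = trace(b^-2 a^2 b a b)*trace(a) - trace(b^-2 a^2 b a b a) = -x^2*y^2*z^2 + x^3*y*z + x*y^3*z + x*y*z^3 - 3*x*y*z - y^2 - z^2 + 2

-x^2*y^2*z^2 + x^3*y*z + x*y^3*z + x*y*z^3 - 3*x*y*z - y^2 - z^2 + 2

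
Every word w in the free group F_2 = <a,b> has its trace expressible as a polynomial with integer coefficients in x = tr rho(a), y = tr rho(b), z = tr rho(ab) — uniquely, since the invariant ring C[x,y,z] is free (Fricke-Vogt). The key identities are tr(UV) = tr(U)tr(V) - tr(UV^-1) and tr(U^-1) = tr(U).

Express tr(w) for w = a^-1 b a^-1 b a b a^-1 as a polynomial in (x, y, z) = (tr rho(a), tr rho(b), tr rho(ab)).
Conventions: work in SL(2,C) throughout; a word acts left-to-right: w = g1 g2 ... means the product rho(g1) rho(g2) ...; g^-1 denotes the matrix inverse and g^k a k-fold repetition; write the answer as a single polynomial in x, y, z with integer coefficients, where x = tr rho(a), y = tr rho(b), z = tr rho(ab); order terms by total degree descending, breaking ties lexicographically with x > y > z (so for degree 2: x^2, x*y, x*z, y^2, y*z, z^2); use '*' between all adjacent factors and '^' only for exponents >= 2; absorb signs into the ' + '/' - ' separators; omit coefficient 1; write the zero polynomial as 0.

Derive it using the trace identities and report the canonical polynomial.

x^3*y^2*z - x^4*y - 2*x^2*y*z^2 + x^3*z - x*y^2*z + x*z^3 + 3*x^2*y + y*z^2 - 3*x*z - y

tr(a b^2) = tr(b)*tr(a b) - tr(a)  (reduce the b square) = y*z - x
tr(b^2 a b) = tr(b)*tr(a b^2) - tr(a b)  (reduce the b square) = y^2*z - x*y - z
use: tr(a b a b) = tr(b a)*tr(b a) - tr(1)  (split on b) = z^2 - 2
use: tr(a b a) = tr(a)*tr(b a) - tr(b)  (reduce the a square) = x*z - y
tr(b^2 a b a) = tr(b)*tr(a b a b) - tr(a b a)  (reduce the b square) = y*z^2 - x*z - y
apply: tr(a^-1 b^2 a b) = tr(b^2 a b)*tr(a) - tr(b^2 a b a)  (eliminate a^-1) = x*y^2*z - x^2*y - y*z^2 + y
apply: tr(b a b a^-2 b) = tr(a^-1 b^2 a b)*tr(a) - tr(a^-1 b^2 a b a)  (eliminate a^-1) = x^2*y^2*z - x^3*y - x*y*z^2 - y^2*z + 2*x*y + z
tr(b a b a b a) = tr(b a)*tr(b a b a) - tr(b^-1 a^-1)  (split on b) = z^3 - 3*z
use: tr(a^-1 b a b a b) = tr(b a b a b)*tr(a) - tr(b a b a b a)  (eliminate a^-1) = x*y*z^2 - x^2*z - z^3 - x*y + 3*z
use: tr(b a b a^-2 b a) = tr(a^-1 b a b a b)*tr(a) - tr(a^-1 b a b a b a)  (eliminate a^-1) = x^2*y*z^2 - x^3*z - x*z^3 - x^2*y - y*z^2 + 4*x*z + y
apply: tr(a^-1 b a^-1 b a b a^-1) = tr(b a b a^-2 b)*tr(a) - tr(b a b a^-2 b a)  (eliminate a^-1) = x^3*y^2*z - x^4*y - 2*x^2*y*z^2 + x^3*z - x*y^2*z + x*z^3 + 3*x^2*y + y*z^2 - 3*x*z - y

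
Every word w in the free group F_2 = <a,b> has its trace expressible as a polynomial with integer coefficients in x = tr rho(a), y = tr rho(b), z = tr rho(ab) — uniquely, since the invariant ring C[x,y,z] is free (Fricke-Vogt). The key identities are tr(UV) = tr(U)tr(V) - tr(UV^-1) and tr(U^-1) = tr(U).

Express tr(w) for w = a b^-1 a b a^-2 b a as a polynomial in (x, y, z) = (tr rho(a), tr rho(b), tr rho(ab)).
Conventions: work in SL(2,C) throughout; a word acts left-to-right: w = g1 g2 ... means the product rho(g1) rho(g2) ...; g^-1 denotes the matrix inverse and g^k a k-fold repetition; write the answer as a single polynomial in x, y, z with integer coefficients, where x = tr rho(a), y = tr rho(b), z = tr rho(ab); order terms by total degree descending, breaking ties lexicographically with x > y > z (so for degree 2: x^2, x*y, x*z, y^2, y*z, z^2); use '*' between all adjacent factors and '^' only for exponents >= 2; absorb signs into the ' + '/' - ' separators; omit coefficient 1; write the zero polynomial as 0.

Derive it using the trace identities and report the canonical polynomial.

tr(b^2 a) = tr(b)*tr(a b) - tr(a) = y*z - x
tr(b^2) = tr(b)*tr(b) - tr(1) = y^2 - 2
reduce: tr(b^2 a^2) = tr(a)*tr(b^2 a) - tr(b^2) = x*y*z - x^2 - y^2 + 2
tr(a b^2 a^2) = tr(a)*tr(b^2 a^2) - tr(b^2 a) = x^2*y*z - x^3 - x*y^2 - y*z + 3*x
tr(a b a b) = tr(a b)*tr(a b) - tr(1) = z^2 - 2
tr(a b a) = tr(a)*tr(b a) - tr(b) = x*z - y
tr(b a b^2 a) = tr(b)*tr(a b a b) - tr(a b a) = y*z^2 - x*z - y
tr(b a b^2) = tr(b)*tr(b a b) - tr(b a) = y^2*z - x*y - z
so tr(a b^2 a^2 b) = tr(a)*tr(b a b^2 a) - tr(b a b^2) = x*y*z^2 - x^2*z - y^2*z + z
so tr(b a^2 b^-1 a b) = tr(a b^2 a^2)*tr(b) - tr(a b^2 a^2 b) = x^2*y^2*z - x^3*y - x*y^3 - x*y*z^2 + x^2*z + 3*x*y - z
tr(b a b a^2) = tr(a)*tr(b a b a) - tr(b a b) = x*z^2 - y*z - x
tr(a b a b a^2) = tr(a)*tr(b a b a^2) - tr(b a b a) = x^2*z^2 - x*y*z - x^2 - z^2 + 2
tr(b a b a b a) = tr(a b)*tr(a b a b) - tr(a^-1 b^-1) = z^3 - 3*z
so tr(a b a b a^2 b) = tr(a)*tr(b a b a b a) - tr(b a b a b) = x*z^3 - y*z^2 - 2*x*z + y
so tr(b a^2 b^-1 a b a) = tr(a b a b a^2)*tr(b) - tr(a b a b a^2 b) = x^2*y*z^2 - x*y^2*z - x*z^3 - x^2*y + 2*x*z + y
so tr(a^-1 b a^2 b^-1 a b) = tr(b a^2 b^-1 a b)*tr(a) - tr(b a^2 b^-1 a b a) = x^3*y^2*z - x^4*y - x^2*y^3 - 2*x^2*y*z^2 + x^3*z + x*y^2*z + x*z^3 + 4*x^2*y - 3*x*z - y
tr(a b^-1 a b a^-2 b a) = tr(a^-1 b a^2 b^-1 a b)*tr(a) - tr(a^-1 b a^2 b^-1 a b a) = x^4*y^2*z - x^5*y - x^3*y^3 - 2*x^3*y*z^2 + x^4*z + x^2*z^3 + 5*x^3*y + x*y^3 + x*y*z^2 - 4*x^2*z - 4*x*y + z

x^4*y^2*z - x^5*y - x^3*y^3 - 2*x^3*y*z^2 + x^4*z + x^2*z^3 + 5*x^3*y + x*y^3 + x*y*z^2 - 4*x^2*z - 4*x*y + z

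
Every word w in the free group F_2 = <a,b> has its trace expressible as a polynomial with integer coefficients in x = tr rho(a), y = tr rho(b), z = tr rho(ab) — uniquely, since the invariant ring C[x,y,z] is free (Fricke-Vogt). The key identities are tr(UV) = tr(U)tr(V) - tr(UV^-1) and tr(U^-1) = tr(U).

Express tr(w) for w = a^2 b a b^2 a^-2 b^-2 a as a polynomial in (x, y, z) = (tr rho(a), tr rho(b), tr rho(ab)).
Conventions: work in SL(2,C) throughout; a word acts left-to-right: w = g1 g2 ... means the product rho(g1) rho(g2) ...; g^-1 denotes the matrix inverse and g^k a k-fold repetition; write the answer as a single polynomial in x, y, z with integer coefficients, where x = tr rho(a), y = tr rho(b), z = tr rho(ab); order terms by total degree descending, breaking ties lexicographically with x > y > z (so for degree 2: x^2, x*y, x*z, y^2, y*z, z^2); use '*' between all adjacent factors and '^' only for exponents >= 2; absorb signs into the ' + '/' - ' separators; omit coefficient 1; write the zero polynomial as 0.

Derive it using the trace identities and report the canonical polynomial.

trace(b a b a) = trace(a b) * trace(a b) - trace(1) = z^2 - 2
trace(b a b) = trace(b) * trace(a b) - trace(a) = y*z - x
trace(b a b a^2) = trace(a) * trace(b a b a) - trace(b a b) = x*z^2 - y*z - x
trace(a^3 b a b) = trace(a) * trace(b a b a^2) - trace(b a b a) = x^2*z^2 - x*y*z - x^2 - z^2 + 2
trace(a^4 b a b) = trace(a) * trace(b a b a^3) - trace(b a b a^2) = x^3*z^2 - x^2*y*z - x^3 - 2*x*z^2 + y*z + 3*x
trace(a b a) = trace(a) * trace(b a) - trace(b) = x*z - y
trace(a^2 b a) = trace(a) * trace(a b a) - trace(a b) = x^2*z - x*y - z
trace(a b a^3) = trace(a) * trace(a^2 b a) - trace(a^2 b) = x^3*z - x^2*y - 2*x*z + y
trace(a^4 b a) = trace(a) * trace(a b a^3) - trace(a b a^2) = x^4*z - x^3*y - 3*x^2*z + 2*x*y + z
trace(a^3 b a b^2 a) = trace(b) * trace(a^4 b a b) - trace(a^4 b a) = x^3*y*z^2 - x^4*z - x^2*y^2*z - 2*x*y*z^2 + 3*x^2*z + y^2*z + x*y - z
trace(b a b a b a) = trace(a b) * trace(a b a b) - trace(a^-1 b^-1) = z^3 - 3*z
trace(b a b a b) = trace(b) * trace(a b a b) - trace(a b a) = y*z^2 - x*z - y
trace(a b a^2 b a b) = trace(a) * trace(b a b a b a) - trace(b a b a b) = x*z^3 - y*z^2 - 2*x*z + y
trace(a^2) = trace(a) * trace(a) - trace(1) = x^2 - 2
trace(b a^2 b) = trace(b) * trace(a^2 b) - trace(a^2) = x*y*z - x^2 - y^2 + 2
trace(a b a^2 b a) = trace(a) * trace(b a^2 b a) - trace(b a^2 b) = x^2*z^2 - 2*x*y*z + y^2 - 2
trace(a b a b^2 a b a) = trace(b) * trace(a b a^2 b a b) - trace(a b a^2 b a) = x*y*z^3 - x^2*z^2 - y^2*z^2 + 2
trace(a b a b^2 a b) = trace(b) * trace(a b a b a b) - trace(a b a b a) = y*z^3 - x*z^2 - 2*y*z + x
trace(a^3 b a b^2 a b) = trace(a) * trace(a b a b^2 a b a) - trace(a b a b^2 a b) = x^2*y*z^3 - x^3*z^2 - x*y^2*z^2 - y*z^3 + x*z^2 + 2*y*z + x
trace(b^-1 a^3 b a b^2 a) = trace(a^3 b a b^2 a) * trace(b) - trace(a^3 b a b^2 a b) = x^3*y^2*z^2 - x^4*y*z - x^2*y^3*z - x^2*y*z^3 + x^3*z^2 - x*y^2*z^2 + 3*x^2*y*z + y^3*z + y*z^3 + x*y^2 - x*z^2 - 3*y*z - x
trace(b^-1 a^3 b a b^2 a^-1) = trace(b^-1 a^3 b a b^2) * trace(a) - trace(b^-1 a^3 b a b^2 a) = -x^3*y^2*z^2 + x^4*y*z + x^2*y^3*z + x^2*y*z^3 + x*y^2*z^2 - 4*x^2*y*z - y^3*z - y*z^3 - x^3 - x*y^2 + 3*y*z + 3*x
trace(b a b^2) = trace(b) * trace(b a b) - trace(b a) = y^2*z - x*y - z
trace(a^2 b a b^2) = trace(a) * trace(b a b^2 a) - trace(b a b^2) = x*y*z^2 - x^2*z - y^2*z + z
trace(b^-2 a^3 b a b^2 a^-1) = trace(b^-1 a^3 b a b^2 a^-1) * trace(b) - trace(b^-1 a^3 b a b^2 a^-1 b) = -x^3*y^3*z^2 + x^4*y^2*z + x^2*y^4*z + x^2*y^2*z^3 + x*y^3*z^2 - 4*x^2*y^2*z - y^4*z - y^2*z^3 - x^3*y - x*y^3 - x*y*z^2 + x^2*z + 4*y^2*z + 3*x*y - z
trace(a^2 b a b^2 a^-2 b^-2 a) = trace(b^-2 a^3 b a b^2 a^-1) * trace(a) - trace(b^-2 a^3 b a b^2) = -x^4*y^3*z^2 + x^5*y^2*z + x^3*y^4*z + x^3*y^2*z^3 + x^2*y^3*z^2 - 4*x^3*y^2*z - x*y^4*z - x*y^2*z^3 - x^4*y - x^2*y^3 - x^2*y*z^2 + 4*x*y^2*z + 4*x^2*y + x*z - y

-x^4*y^3*z^2 + x^5*y^2*z + x^3*y^4*z + x^3*y^2*z^3 + x^2*y^3*z^2 - 4*x^3*y^2*z - x*y^4*z - x*y^2*z^3 - x^4*y - x^2*y^3 - x^2*y*z^2 + 4*x*y^2*z + 4*x^2*y + x*z - y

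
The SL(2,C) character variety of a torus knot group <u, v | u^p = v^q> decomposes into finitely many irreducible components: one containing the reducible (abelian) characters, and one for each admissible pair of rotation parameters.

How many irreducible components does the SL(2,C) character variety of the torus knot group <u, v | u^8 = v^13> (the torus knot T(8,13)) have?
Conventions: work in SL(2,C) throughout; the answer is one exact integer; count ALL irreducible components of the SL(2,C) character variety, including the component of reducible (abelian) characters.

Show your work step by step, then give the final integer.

In the torus knot group T(8,13), u^8 = v^13 is central, so an irreducible representation sends it to +I or -I (Schur).
On an irreducible component, tr(u) is locked at 2*cos(pi*alpha/8) for some alpha in 1..7, and tr(v) at 2*cos(pi*beta/13) for some beta in 1..12.
The two central values (-1)^alpha I and (-1)^beta I must be the same matrix, so alpha and beta share a parity.
count pairs: odd alpha (4 choices) x odd beta (6), plus even alpha (3) x even beta (6): 4*6 + 3*6 = 42.
That is 42 components of irreducible characters, and with the reducible (abelian) component the total is 43.

43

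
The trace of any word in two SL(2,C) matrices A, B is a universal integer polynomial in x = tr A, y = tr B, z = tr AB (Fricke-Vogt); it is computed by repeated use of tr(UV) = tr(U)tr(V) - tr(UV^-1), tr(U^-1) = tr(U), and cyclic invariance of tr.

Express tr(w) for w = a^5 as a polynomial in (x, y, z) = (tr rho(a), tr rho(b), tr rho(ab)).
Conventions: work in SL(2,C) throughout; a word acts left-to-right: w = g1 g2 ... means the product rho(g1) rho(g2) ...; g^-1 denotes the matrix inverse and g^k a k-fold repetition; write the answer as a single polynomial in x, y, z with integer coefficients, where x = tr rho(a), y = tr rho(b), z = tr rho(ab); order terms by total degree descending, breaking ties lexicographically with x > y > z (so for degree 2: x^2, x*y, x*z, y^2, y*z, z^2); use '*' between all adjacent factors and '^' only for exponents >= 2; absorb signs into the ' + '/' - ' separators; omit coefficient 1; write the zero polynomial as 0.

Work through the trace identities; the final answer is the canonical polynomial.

x^5 - 5*x^3 + 5*x

trace(a^2) = trace(a) * trace(a) - trace(1) = x^2 - 2
trace(a^3) = trace(a) * trace(a^2) - trace(a) = x^3 - 3*x
so trace(a^4) = trace(a) * trace(a^3) - trace(a^2) = x^4 - 4*x^2 + 2
trace(a^5) = trace(a) * trace(a^4) - trace(a^3) = x^5 - 5*x^3 + 5*x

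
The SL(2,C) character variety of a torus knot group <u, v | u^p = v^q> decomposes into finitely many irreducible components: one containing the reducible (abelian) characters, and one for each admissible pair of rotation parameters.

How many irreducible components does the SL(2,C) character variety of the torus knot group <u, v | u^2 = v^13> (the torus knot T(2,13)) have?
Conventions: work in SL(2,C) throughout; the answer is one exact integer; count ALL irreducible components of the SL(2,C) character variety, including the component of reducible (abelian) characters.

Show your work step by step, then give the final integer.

For T(2,13): irreducibility forces the central element u^2 = v^13 to one of +I, -I.
So on each irreducible component the traces are pinned: tr(u) = 2*cos(pi*alpha/2) with 1 <= alpha <= 1, tr(v) = 2*cos(pi*beta/13) with 1 <= beta <= 12.
The two central values (-1)^alpha I and (-1)^beta I must be the same matrix, so alpha and beta share a parity.
Enumerate parity-matched pairs: 1*6 odd-odd plus 0*6 even-even gives 6.
That is 6 components of irreducible characters, and with the reducible (abelian) component the total is 7.

7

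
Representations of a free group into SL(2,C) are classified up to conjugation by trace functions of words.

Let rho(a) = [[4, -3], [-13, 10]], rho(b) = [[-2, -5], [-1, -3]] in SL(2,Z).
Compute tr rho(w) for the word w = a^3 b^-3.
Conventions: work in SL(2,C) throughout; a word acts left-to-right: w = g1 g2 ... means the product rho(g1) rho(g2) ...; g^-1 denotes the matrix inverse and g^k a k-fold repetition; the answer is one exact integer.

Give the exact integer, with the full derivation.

rho(a) = [[4, -3], [-13, 10]]
... * rho(a) = [[4, -3], [-13, 10]]  ->  [[55, -42], [-182, 139]]
... * rho(a) = [[4, -3], [-13, 10]]  ->  [[766, -585], [-2535, 1936]]
... * rho(b^-1) = [[-3, 5], [1, -2]]  ->  [[-2883, 5000], [9541, -16547]]
... * rho(b^-1) = [[-3, 5], [1, -2]]  ->  [[13649, -24415], [-45170, 80799]]
... * rho(b^-1) = [[-3, 5], [1, -2]]  ->  [[-65362, 117075], [216309, -387448]]
tr = -65362 + -387448 = -452810

-452810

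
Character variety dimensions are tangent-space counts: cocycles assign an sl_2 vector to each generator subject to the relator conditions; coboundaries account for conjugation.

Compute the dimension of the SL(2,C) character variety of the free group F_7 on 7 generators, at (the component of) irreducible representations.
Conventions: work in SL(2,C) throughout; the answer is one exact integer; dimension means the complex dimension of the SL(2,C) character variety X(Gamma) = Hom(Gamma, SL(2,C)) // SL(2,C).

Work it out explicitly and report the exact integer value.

Gamma = F_7 has 7 generators and no relators.
So Z^1 = (sl_2)^7 in full: dim Z^1 = 21.
Irreducibility makes the coboundary map sl_2 -> Z^1 injective (trivial centralizer), so dim B^1 = 3.
dim H^1 = 21 - 3 = 18, which is dim X.

18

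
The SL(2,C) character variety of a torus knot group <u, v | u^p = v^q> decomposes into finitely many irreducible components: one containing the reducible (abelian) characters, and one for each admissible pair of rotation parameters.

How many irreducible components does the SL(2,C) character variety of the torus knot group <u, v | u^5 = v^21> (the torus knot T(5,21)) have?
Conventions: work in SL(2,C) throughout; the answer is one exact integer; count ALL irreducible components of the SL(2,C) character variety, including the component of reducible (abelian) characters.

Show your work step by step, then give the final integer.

41

In the torus knot group T(5,21), u^5 = v^21 is central, so an irreducible representation sends it to +I or -I (Schur).
On an irreducible component, tr(u) is locked at 2*cos(pi*alpha/5) for some alpha in 1..4, and tr(v) at 2*cos(pi*beta/21) for some beta in 1..20.
The two central values (-1)^alpha I and (-1)^beta I must be the same matrix, so alpha and beta share a parity.
count pairs: odd alpha (2 choices) x odd beta (10), plus even alpha (2) x even beta (10): 2*10 + 2*10 = 40.
Total: 40 irreducible-character components + 1 reducible (abelian) component = 41.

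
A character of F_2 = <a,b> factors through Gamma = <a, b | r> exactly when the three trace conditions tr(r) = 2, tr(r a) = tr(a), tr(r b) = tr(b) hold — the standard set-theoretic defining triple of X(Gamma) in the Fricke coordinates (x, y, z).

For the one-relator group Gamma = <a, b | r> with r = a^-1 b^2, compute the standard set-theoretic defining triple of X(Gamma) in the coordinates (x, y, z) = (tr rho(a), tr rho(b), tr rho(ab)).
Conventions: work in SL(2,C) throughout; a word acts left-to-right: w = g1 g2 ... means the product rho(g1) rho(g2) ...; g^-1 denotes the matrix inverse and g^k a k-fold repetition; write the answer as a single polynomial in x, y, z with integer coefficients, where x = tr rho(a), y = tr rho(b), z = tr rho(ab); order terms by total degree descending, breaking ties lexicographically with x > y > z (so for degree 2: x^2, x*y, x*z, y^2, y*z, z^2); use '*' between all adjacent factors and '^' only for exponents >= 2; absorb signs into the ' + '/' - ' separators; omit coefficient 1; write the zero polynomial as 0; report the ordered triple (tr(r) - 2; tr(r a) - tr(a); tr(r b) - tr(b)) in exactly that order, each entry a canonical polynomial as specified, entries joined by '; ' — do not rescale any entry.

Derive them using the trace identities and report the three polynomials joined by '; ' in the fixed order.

x*y^2 - y*z - x - 2; y^2 - x - 2; x*y^3 - y^2*z - 2*x*y - y + z

tr(b^2) = tr(b)*tr(b) - tr(1)  (reduce the b square) = y^2 - 2
tr(b^2 a) = tr(b)*tr(a b) - tr(a)  (reduce the b square) = y*z - x
tr(a^-1 b^2) = tr(b^2)*tr(a) - tr(b^2 a)  (eliminate a^-1) = x*y^2 - y*z - x
tr(b^3) = tr(b)*tr(b^2) - tr(b) = y^3 - 3*y
tr(b^3 a) = tr(b)*tr(a b^2) - tr(a b) = y^2*z - x*y - z
tr(a^-1 b^3) = tr(b^3)*tr(a) - tr(b^3 a) = x*y^3 - y^2*z - 2*x*y + z
assemble the triple (tr(r) - 2; tr(r a) - x; tr(r b) - y)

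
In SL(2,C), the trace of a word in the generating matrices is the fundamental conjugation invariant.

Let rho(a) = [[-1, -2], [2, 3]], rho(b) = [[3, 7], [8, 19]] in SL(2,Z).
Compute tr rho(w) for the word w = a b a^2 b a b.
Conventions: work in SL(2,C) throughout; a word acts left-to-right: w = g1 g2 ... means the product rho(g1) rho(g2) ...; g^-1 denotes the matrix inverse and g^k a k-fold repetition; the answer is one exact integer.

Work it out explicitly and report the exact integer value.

rho(a) = [[-1, -2], [2, 3]]
... * rho(b) = [[3, 7], [8, 19]]  ->  [[-19, -45], [30, 71]]
... * rho(a) = [[-1, -2], [2, 3]]  ->  [[-71, -97], [112, 153]]
... * rho(a) = [[-1, -2], [2, 3]]  ->  [[-123, -149], [194, 235]]
... * rho(b) = [[3, 7], [8, 19]]  ->  [[-1561, -3692], [2462, 5823]]
... * rho(a) = [[-1, -2], [2, 3]]  ->  [[-5823, -7954], [9184, 12545]]
... * rho(b) = [[3, 7], [8, 19]]  ->  [[-81101, -191887], [127912, 302643]]
tr = -81101 + 302643 = 221542

221542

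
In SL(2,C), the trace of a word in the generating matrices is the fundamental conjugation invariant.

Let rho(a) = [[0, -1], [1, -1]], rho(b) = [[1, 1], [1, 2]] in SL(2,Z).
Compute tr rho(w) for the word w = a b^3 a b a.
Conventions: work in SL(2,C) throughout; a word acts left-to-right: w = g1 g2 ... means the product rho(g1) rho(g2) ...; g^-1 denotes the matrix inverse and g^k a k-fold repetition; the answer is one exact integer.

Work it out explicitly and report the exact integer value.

15

rho(a) = [[0, -1], [1, -1]]
... * rho(b) = [[1, 1], [1, 2]]  ->  [[-1, -2], [0, -1]]
... * rho(b) = [[1, 1], [1, 2]]  ->  [[-3, -5], [-1, -2]]
... * rho(b) = [[1, 1], [1, 2]]  ->  [[-8, -13], [-3, -5]]
... * rho(a) = [[0, -1], [1, -1]]  ->  [[-13, 21], [-5, 8]]
... * rho(b) = [[1, 1], [1, 2]]  ->  [[8, 29], [3, 11]]
... * rho(a) = [[0, -1], [1, -1]]  ->  [[29, -37], [11, -14]]
tr = 29 + -14 = 15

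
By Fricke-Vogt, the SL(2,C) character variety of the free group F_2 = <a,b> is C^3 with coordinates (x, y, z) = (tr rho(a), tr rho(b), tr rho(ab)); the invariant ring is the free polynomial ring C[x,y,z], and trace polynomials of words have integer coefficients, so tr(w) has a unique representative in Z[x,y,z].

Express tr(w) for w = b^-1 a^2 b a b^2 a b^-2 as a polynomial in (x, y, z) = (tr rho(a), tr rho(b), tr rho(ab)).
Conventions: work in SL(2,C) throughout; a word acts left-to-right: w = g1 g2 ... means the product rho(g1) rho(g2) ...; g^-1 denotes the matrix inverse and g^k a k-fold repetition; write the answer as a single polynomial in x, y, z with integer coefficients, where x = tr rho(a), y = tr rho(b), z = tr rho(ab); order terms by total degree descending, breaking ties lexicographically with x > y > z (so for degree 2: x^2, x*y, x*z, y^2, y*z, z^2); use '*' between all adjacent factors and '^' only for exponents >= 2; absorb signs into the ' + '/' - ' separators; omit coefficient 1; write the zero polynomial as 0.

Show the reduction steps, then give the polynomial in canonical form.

trace(a b a b) = trace(a b) * trace(a b) - trace(1)  (split on a) = z^2 - 2
apply: trace(a b a) = trace(a) * trace(b a) - trace(b)  (reduce the a square) = x*z - y
trace(b a b^2 a) = trace(b) * trace(a b a b) - trace(a b a)  (reduce the b square) = y*z^2 - x*z - y
apply: trace(a b^2) = trace(b) * trace(a b) - trace(a)  (reduce the b square) = y*z - x
use: trace(b a b^2) = trace(b) * trace(a b^2) - trace(a b)  (reduce the b square) = y^2*z - x*y - z
trace(b a b^2 a^2) = trace(a) * trace(b a b^2 a) - trace(b a b^2)  (reduce the a square) = x*y*z^2 - x^2*z - y^2*z + z
apply: trace(a^2 b a b^2 a) = trace(a) * trace(b a b^2 a^2) - trace(b a b^2 a)  (reduce the a square) = x^2*y*z^2 - x^3*z - x*y^2*z - y*z^2 + 2*x*z + y
use: trace(a b a b a b) = trace(b a b a) * trace(b a) - trace(a b)  (split on b) = z^3 - 3*z
trace(a b a b a) = trace(a) * trace(b a b a) - trace(b a b)  (reduce the a square) = x*z^2 - y*z - x
apply: trace(b a b^2 a b a) = trace(b) * trace(a b a b a b) - trace(a b a b a)  (reduce the b square) = y*z^3 - x*z^2 - 2*y*z + x
apply: trace(a^2) = trace(a) * trace(a) - trace(1)  (reduce the a square) = x^2 - 2
trace(a b^2 a) = trace(b) * trace(a^2 b) - trace(a^2)  (reduce the b square) = x*y*z - x^2 - y^2 + 2
trace(b a b^2 a b) = trace(b) * trace(a b^2 a b) - trace(a b^2 a)  (reduce the b square) = y^2*z^2 - 2*x*y*z + x^2 - 2
apply: trace(a^2 b a b^2 a b) = trace(a) * trace(b a b^2 a b a) - trace(b a b^2 a b)  (reduce the a square) = x*y*z^3 - x^2*z^2 - y^2*z^2 + 2
apply: trace(a^2 b a b^2 a b^-1) = trace(a^2 b a b^2 a) * trace(b) - trace(a^2 b a b^2 a b)  (eliminate b^-1) = x^2*y^2*z^2 - x^3*y*z - x*y^3*z - x*y*z^3 + x^2*z^2 + 2*x*y*z + y^2 - 2
trace(a^2 b a b^2 a b^-2) = trace(a^2 b a b^2 a b^-1) * trace(b) - trace(a^2 b a b^2 a)  (eliminate b^-1) = x^2*y^3*z^2 - x^3*y^2*z - x*y^4*z - x*y^2*z^3 + x^3*z + 3*x*y^2*z + y^3 + y*z^2 - 2*x*z - 3*y
trace(b^-1 a^2 b a b^2 a b^-2) = trace(a^2 b a b^2 a b^-2) * trace(b) - trace(a^2 b a b^2 a b^-1)  (eliminate b^-1) = x^2*y^4*z^2 - x^3*y^3*z - x*y^5*z - x*y^3*z^3 - x^2*y^2*z^2 + 2*x^3*y*z + 4*x*y^3*z + x*y*z^3 - x^2*z^2 + y^4 + y^2*z^2 - 4*x*y*z - 4*y^2 + 2

x^2*y^4*z^2 - x^3*y^3*z - x*y^5*z - x*y^3*z^3 - x^2*y^2*z^2 + 2*x^3*y*z + 4*x*y^3*z + x*y*z^3 - x^2*z^2 + y^4 + y^2*z^2 - 4*x*y*z - 4*y^2 + 2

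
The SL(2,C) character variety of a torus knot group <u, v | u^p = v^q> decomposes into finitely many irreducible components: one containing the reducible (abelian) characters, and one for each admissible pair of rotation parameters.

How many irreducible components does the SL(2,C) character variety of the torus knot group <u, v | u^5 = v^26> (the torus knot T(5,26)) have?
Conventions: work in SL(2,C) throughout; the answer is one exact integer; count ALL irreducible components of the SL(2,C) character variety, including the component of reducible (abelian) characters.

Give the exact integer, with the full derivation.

Gamma = < u, v | u^5 = v^26 > (torus knot T(5,26)); the central element u^5 = v^26 acts as +I or -I in any irreducible SL(2,C) representation.
So on each irreducible component the traces are pinned: tr(u) = 2*cos(pi*alpha/5) with 1 <= alpha <= 4, tr(v) = 2*cos(pi*beta/26) with 1 <= beta <= 25.
Consistency of u^5 = (-1)^alpha I with v^26 = (-1)^beta I forces alpha = beta (mod 2).
Counting: 2 odd alphas x 13 odd betas + 2 even alphas x 12 even betas = 26 + 24 = 50.
Total: 50 irreducible-character components + 1 reducible (abelian) component = 51.

51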